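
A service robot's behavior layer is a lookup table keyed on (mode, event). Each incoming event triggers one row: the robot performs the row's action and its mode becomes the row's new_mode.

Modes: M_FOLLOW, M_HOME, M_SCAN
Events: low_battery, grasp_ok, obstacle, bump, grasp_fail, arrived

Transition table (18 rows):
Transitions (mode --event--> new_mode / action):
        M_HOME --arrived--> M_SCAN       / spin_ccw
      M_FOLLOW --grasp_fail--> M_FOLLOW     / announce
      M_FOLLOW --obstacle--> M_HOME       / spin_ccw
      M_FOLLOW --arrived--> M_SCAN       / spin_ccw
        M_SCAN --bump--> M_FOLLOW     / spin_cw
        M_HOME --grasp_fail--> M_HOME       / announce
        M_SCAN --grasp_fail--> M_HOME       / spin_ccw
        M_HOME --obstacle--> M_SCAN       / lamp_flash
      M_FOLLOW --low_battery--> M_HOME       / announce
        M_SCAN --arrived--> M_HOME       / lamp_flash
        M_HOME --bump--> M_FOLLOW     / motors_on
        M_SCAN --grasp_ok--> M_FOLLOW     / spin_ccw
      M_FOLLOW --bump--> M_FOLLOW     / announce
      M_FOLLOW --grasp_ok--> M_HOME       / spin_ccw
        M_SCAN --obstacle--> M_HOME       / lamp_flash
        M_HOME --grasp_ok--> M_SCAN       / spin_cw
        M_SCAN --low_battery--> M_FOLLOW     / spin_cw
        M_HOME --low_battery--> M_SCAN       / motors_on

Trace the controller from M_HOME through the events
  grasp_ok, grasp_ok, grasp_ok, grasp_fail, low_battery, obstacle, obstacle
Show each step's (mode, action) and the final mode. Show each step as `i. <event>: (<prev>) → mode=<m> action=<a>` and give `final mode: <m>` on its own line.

final mode: M_SCAN

1. grasp_ok: (M_HOME) → mode=M_SCAN action=spin_cw
2. grasp_ok: (M_SCAN) → mode=M_FOLLOW action=spin_ccw
3. grasp_ok: (M_FOLLOW) → mode=M_HOME action=spin_ccw
4. grasp_fail: (M_HOME) → mode=M_HOME action=announce
5. low_battery: (M_HOME) → mode=M_SCAN action=motors_on
6. obstacle: (M_SCAN) → mode=M_HOME action=lamp_flash
7. obstacle: (M_HOME) → mode=M_SCAN action=lamp_flash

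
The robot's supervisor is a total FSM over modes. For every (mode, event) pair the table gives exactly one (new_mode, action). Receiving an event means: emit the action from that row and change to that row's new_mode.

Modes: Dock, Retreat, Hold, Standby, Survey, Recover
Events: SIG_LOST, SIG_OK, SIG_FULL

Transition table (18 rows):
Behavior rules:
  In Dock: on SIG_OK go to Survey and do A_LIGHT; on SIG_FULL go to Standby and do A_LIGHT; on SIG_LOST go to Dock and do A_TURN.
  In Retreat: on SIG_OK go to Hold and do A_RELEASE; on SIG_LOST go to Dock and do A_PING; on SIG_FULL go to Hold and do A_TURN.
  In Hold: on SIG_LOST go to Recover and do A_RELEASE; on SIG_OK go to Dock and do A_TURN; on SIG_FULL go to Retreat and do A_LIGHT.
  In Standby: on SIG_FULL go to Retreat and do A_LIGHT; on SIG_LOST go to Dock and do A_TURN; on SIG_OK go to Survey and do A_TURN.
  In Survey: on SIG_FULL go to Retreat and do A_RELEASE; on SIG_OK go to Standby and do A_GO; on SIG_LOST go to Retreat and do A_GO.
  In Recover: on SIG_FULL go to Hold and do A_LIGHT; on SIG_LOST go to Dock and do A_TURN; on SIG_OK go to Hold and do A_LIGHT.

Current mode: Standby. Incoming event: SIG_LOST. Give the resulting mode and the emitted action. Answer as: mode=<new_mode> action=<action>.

current mode = Standby; filter table to that mode:
  (Standby, SIG_FULL) → (Retreat, A_LIGHT)
  (Standby, SIG_LOST) → (Dock, A_TURN)  ← event matches
  (Standby, SIG_OK) → (Survey, A_TURN)
event = SIG_LOST selects (Dock, A_TURN)

mode=Dock action=A_TURN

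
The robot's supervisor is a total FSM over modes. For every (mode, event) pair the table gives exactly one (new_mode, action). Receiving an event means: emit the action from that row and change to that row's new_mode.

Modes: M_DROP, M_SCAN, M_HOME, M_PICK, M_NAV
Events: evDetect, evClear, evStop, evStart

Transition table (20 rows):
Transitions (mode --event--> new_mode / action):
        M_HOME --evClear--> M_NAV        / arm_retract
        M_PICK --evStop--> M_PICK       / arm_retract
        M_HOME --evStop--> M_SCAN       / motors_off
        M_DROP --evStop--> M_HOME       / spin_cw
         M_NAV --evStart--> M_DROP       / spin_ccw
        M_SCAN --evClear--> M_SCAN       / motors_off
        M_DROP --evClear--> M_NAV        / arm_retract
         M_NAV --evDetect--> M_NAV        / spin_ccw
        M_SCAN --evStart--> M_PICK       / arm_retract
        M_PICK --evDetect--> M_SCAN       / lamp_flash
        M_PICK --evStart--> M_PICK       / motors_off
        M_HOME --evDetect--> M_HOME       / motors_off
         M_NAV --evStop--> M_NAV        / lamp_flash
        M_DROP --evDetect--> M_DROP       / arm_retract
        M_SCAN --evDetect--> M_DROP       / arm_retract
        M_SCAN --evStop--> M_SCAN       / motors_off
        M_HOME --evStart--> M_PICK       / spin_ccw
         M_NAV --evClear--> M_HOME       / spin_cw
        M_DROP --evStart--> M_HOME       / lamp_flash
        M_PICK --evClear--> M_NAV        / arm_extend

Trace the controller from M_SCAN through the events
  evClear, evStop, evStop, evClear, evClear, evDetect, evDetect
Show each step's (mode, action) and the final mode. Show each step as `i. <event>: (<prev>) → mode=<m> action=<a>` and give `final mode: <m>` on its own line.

final mode: M_DROP

1. evClear: (M_SCAN) → mode=M_SCAN action=motors_off
2. evStop: (M_SCAN) → mode=M_SCAN action=motors_off
3. evStop: (M_SCAN) → mode=M_SCAN action=motors_off
4. evClear: (M_SCAN) → mode=M_SCAN action=motors_off
5. evClear: (M_SCAN) → mode=M_SCAN action=motors_off
6. evDetect: (M_SCAN) → mode=M_DROP action=arm_retract
7. evDetect: (M_DROP) → mode=M_DROP action=arm_retract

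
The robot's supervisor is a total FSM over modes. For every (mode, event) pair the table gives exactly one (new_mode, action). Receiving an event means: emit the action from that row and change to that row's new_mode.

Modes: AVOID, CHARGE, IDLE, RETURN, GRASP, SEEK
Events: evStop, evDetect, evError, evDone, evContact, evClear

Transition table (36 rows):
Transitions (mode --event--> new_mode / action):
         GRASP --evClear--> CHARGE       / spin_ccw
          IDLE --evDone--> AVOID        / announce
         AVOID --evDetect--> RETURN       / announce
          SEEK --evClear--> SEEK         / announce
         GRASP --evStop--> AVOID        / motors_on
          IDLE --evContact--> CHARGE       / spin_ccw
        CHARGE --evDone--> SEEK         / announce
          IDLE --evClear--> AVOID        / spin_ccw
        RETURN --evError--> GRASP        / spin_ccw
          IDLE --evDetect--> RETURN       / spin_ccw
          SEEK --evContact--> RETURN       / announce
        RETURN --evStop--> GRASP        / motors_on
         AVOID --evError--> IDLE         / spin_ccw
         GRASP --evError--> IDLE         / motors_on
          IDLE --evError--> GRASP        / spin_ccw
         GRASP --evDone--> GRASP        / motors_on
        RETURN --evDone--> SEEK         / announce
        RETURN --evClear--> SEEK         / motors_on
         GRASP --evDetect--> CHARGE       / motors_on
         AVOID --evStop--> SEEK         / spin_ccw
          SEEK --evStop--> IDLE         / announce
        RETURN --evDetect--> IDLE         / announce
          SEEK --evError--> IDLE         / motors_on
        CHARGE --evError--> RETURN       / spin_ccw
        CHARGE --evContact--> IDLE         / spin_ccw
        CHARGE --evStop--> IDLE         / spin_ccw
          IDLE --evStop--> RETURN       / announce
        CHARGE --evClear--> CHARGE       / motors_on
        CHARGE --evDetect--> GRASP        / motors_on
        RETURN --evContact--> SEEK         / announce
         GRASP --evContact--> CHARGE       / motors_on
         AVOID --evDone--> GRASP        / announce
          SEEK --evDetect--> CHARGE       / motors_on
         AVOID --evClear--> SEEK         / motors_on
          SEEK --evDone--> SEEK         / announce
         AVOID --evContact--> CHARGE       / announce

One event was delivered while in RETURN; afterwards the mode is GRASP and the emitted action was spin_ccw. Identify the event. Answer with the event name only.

try evStop: (RETURN, evStop) → (GRASP, motors_on)
try evDetect: (RETURN, evDetect) → (IDLE, announce)
try evError: (RETURN, evError) → (GRASP, spin_ccw)  ← matches
try evDone: (RETURN, evDone) → (SEEK, announce)
try evContact: (RETURN, evContact) → (SEEK, announce)
try evClear: (RETURN, evClear) → (SEEK, motors_on)

evError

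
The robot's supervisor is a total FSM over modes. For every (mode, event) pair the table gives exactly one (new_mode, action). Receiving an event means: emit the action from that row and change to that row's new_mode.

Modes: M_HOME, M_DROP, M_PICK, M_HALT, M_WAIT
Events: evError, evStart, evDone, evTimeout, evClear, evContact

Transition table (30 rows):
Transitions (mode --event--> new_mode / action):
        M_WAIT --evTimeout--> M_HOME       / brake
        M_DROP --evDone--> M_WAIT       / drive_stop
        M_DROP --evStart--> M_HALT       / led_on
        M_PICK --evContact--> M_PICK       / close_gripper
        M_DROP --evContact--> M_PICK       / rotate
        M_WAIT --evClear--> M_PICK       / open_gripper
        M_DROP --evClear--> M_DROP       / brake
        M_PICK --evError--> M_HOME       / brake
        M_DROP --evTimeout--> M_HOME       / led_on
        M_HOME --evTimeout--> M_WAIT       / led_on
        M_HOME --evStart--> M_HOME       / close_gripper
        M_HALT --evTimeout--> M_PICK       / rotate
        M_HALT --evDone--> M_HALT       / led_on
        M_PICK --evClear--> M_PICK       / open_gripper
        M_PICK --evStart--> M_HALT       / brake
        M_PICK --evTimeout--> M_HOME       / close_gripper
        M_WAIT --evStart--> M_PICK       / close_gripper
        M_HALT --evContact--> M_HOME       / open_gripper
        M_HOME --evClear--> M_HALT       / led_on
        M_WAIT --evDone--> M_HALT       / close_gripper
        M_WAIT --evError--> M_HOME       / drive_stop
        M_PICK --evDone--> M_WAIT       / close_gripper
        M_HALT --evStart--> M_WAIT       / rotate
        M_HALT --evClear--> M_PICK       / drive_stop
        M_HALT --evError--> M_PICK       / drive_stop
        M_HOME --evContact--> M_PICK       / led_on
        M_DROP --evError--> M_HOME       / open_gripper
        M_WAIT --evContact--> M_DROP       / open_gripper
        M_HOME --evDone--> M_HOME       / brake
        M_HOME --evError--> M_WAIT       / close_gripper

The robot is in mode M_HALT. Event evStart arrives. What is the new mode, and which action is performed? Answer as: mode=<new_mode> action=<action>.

current mode = M_HALT; filter table to that mode:
  (M_HALT, evTimeout) → (M_PICK, rotate)
  (M_HALT, evDone) → (M_HALT, led_on)
  (M_HALT, evContact) → (M_HOME, open_gripper)
  (M_HALT, evStart) → (M_WAIT, rotate)  ← event matches
  (M_HALT, evClear) → (M_PICK, drive_stop)
  (M_HALT, evError) → (M_PICK, drive_stop)
event = evStart selects (M_WAIT, rotate)

mode=M_WAIT action=rotate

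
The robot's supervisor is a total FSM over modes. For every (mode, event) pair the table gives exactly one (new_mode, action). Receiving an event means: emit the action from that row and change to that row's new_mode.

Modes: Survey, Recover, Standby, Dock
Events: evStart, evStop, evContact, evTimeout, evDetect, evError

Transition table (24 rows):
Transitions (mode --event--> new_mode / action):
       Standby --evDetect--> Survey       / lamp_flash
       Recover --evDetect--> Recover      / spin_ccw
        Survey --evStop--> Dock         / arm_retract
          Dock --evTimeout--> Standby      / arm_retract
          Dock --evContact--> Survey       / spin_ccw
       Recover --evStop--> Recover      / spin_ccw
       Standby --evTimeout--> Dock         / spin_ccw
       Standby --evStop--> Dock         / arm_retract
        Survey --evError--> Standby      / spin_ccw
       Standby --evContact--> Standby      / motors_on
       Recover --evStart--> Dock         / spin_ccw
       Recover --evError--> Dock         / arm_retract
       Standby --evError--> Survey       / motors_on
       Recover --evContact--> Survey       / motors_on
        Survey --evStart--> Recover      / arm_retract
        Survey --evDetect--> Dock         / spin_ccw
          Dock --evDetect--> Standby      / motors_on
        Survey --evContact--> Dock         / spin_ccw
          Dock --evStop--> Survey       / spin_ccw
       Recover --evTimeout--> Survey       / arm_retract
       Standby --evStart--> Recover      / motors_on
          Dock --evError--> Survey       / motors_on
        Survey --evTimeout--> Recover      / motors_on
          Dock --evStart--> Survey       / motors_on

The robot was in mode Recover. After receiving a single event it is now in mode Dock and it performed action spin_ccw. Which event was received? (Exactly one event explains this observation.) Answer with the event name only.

try evStart: (Recover, evStart) → (Dock, spin_ccw)  ← matches
try evStop: (Recover, evStop) → (Recover, spin_ccw)
try evContact: (Recover, evContact) → (Survey, motors_on)
try evTimeout: (Recover, evTimeout) → (Survey, arm_retract)
try evDetect: (Recover, evDetect) → (Recover, spin_ccw)
try evError: (Recover, evError) → (Dock, arm_retract)

evStart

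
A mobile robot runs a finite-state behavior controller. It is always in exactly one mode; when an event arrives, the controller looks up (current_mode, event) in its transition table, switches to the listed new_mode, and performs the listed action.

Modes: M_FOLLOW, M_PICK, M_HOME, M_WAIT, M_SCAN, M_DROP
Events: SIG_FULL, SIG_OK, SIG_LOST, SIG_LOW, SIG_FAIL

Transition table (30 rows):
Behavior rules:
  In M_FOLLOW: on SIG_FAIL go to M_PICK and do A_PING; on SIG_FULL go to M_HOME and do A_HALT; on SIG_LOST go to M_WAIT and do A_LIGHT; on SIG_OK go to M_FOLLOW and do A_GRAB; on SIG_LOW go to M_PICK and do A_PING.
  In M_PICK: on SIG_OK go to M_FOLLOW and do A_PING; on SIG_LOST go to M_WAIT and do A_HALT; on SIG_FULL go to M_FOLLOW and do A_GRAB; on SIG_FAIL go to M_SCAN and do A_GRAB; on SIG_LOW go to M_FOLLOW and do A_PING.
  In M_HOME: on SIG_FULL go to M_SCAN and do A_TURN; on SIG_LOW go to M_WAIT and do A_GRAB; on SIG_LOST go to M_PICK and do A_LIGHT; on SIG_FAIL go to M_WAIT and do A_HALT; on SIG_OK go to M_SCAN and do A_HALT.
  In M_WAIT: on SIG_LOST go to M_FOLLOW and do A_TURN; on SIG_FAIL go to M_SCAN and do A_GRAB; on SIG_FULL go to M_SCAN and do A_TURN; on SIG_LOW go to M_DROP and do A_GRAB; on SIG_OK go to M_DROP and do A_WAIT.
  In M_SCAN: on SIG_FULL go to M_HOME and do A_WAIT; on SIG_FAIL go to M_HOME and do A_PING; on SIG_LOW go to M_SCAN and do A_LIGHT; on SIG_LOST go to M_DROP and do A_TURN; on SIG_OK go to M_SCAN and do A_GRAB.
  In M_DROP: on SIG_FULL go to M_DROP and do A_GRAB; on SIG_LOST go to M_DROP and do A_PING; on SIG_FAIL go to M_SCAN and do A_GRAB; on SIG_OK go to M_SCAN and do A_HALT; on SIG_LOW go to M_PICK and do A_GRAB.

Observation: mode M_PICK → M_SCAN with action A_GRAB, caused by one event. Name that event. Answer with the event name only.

try SIG_FULL: (M_PICK, SIG_FULL) → (M_FOLLOW, A_GRAB)
try SIG_OK: (M_PICK, SIG_OK) → (M_FOLLOW, A_PING)
try SIG_LOST: (M_PICK, SIG_LOST) → (M_WAIT, A_HALT)
try SIG_LOW: (M_PICK, SIG_LOW) → (M_FOLLOW, A_PING)
try SIG_FAIL: (M_PICK, SIG_FAIL) → (M_SCAN, A_GRAB)  ← matches

SIG_FAIL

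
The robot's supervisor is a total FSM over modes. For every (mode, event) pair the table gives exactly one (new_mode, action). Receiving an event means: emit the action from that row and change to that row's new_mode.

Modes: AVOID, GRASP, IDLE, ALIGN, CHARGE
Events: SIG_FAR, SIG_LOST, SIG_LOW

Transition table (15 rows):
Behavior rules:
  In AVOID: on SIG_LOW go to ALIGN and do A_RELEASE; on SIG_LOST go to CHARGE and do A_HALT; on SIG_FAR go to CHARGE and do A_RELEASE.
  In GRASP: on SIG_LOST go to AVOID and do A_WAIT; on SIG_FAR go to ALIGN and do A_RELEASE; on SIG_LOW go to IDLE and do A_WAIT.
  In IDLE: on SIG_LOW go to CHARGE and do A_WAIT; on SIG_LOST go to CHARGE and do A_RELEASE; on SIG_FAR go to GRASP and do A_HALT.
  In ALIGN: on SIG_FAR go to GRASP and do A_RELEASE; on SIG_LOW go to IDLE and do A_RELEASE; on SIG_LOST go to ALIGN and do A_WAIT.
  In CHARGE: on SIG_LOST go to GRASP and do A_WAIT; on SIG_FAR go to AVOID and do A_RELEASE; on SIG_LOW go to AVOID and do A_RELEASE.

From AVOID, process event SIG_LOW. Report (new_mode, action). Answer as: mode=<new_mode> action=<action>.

mode=ALIGN action=A_RELEASE

current mode = AVOID; filter table to that mode:
  (AVOID, SIG_LOW) → (ALIGN, A_RELEASE)  ← event matches
  (AVOID, SIG_LOST) → (CHARGE, A_HALT)
  (AVOID, SIG_FAR) → (CHARGE, A_RELEASE)
event = SIG_LOW selects (ALIGN, A_RELEASE)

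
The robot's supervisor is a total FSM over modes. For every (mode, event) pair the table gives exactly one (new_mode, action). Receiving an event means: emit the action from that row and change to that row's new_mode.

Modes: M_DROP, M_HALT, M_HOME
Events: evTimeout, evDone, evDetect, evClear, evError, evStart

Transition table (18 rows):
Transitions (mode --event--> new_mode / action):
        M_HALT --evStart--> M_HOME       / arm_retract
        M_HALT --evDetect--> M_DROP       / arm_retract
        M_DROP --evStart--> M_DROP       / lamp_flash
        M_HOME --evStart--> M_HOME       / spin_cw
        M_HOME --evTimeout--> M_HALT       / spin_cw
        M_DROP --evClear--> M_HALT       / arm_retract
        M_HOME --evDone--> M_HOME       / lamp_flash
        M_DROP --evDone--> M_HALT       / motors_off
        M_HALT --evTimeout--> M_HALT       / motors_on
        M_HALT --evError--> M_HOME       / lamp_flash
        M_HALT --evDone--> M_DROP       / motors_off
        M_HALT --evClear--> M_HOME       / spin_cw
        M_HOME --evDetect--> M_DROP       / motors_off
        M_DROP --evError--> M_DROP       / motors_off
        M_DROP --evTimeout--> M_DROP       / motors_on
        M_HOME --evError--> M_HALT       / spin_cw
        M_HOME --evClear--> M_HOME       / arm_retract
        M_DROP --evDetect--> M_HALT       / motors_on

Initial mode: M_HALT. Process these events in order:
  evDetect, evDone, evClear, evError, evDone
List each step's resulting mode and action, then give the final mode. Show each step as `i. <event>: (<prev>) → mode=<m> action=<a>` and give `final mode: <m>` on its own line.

1. evDetect: (M_HALT) → mode=M_DROP action=arm_retract
2. evDone: (M_DROP) → mode=M_HALT action=motors_off
3. evClear: (M_HALT) → mode=M_HOME action=spin_cw
4. evError: (M_HOME) → mode=M_HALT action=spin_cw
5. evDone: (M_HALT) → mode=M_DROP action=motors_off

final mode: M_DROP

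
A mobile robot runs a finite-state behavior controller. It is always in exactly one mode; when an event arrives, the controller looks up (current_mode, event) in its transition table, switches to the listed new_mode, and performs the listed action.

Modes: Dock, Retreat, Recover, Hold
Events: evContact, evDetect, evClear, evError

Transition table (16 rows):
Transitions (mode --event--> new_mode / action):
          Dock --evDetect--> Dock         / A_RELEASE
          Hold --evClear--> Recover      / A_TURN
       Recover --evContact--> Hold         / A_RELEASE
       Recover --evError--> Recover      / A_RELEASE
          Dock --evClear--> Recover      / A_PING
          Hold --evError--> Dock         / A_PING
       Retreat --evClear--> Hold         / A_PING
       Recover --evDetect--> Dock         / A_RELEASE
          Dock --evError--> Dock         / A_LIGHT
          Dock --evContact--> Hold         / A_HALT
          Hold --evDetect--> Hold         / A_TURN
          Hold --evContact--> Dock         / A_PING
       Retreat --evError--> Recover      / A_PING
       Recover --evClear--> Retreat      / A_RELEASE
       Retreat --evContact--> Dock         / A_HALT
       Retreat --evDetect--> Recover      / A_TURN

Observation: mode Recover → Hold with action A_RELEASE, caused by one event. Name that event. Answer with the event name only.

evContact

try evContact: (Recover, evContact) → (Hold, A_RELEASE)  ← matches
try evDetect: (Recover, evDetect) → (Dock, A_RELEASE)
try evClear: (Recover, evClear) → (Retreat, A_RELEASE)
try evError: (Recover, evError) → (Recover, A_RELEASE)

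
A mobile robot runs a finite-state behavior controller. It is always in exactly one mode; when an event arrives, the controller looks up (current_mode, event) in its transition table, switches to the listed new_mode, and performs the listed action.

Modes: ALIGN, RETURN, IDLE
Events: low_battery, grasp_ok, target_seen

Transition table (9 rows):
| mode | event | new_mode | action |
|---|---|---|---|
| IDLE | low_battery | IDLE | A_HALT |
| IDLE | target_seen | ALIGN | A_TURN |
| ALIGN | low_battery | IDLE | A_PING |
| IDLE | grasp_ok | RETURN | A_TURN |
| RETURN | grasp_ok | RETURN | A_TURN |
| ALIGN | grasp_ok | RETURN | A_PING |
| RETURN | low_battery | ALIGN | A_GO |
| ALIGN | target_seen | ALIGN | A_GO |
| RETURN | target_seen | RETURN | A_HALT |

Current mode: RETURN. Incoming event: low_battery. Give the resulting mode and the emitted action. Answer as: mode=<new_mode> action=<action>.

mode=ALIGN action=A_GO

current mode = RETURN; filter table to that mode:
  (RETURN, grasp_ok) → (RETURN, A_TURN)
  (RETURN, low_battery) → (ALIGN, A_GO)  ← event matches
  (RETURN, target_seen) → (RETURN, A_HALT)
event = low_battery selects (ALIGN, A_GO)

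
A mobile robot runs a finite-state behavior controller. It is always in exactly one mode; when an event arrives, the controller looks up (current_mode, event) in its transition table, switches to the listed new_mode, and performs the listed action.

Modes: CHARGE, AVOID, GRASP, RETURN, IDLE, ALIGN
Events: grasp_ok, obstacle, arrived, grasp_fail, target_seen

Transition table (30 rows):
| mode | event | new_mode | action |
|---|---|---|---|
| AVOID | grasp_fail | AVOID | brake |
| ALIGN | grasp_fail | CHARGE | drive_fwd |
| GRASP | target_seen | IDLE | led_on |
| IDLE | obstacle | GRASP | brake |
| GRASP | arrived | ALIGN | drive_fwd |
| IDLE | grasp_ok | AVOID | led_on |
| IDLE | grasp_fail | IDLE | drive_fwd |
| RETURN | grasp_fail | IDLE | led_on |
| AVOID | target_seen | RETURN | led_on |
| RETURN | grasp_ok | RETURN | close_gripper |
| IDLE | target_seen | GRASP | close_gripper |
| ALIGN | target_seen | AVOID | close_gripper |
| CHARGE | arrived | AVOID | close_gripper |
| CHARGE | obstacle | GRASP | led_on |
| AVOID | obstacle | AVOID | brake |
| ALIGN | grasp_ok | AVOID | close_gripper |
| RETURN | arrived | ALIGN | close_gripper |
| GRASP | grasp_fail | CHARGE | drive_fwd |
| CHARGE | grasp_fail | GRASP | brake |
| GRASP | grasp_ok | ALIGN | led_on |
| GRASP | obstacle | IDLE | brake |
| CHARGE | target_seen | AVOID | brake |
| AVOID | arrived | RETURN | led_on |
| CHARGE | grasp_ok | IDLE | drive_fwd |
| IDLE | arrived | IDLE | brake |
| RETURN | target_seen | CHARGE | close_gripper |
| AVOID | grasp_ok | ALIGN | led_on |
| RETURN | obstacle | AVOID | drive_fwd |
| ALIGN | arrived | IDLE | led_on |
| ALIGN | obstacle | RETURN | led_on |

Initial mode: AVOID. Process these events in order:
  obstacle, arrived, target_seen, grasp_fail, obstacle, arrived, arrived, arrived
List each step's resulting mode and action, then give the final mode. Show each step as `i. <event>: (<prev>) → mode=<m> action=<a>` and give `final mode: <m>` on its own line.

final mode: IDLE

1. obstacle: (AVOID) → mode=AVOID action=brake
2. arrived: (AVOID) → mode=RETURN action=led_on
3. target_seen: (RETURN) → mode=CHARGE action=close_gripper
4. grasp_fail: (CHARGE) → mode=GRASP action=brake
5. obstacle: (GRASP) → mode=IDLE action=brake
6. arrived: (IDLE) → mode=IDLE action=brake
7. arrived: (IDLE) → mode=IDLE action=brake
8. arrived: (IDLE) → mode=IDLE action=brake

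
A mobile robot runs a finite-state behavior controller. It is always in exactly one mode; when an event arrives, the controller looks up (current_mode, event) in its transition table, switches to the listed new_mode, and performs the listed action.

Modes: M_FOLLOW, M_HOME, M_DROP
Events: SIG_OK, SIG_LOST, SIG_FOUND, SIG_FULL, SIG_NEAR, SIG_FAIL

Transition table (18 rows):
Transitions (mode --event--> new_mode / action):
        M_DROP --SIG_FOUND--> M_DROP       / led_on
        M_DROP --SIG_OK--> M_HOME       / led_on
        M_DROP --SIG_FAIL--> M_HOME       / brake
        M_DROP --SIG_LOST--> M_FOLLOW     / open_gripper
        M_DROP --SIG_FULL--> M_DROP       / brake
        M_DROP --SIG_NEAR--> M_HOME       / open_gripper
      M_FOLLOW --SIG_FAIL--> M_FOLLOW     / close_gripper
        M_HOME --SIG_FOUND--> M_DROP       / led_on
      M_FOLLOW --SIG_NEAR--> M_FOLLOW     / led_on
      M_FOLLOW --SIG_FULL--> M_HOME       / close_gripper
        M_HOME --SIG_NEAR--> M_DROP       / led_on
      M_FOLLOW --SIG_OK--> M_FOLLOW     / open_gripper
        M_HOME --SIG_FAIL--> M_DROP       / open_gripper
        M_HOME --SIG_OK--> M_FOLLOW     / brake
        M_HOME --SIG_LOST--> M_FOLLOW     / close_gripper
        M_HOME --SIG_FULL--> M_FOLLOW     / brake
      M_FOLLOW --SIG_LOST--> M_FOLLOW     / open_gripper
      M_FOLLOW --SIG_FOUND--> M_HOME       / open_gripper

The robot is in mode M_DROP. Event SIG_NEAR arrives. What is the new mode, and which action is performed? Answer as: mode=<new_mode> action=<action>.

mode=M_HOME action=open_gripper

current mode = M_DROP; filter table to that mode:
  (M_DROP, SIG_FOUND) → (M_DROP, led_on)
  (M_DROP, SIG_OK) → (M_HOME, led_on)
  (M_DROP, SIG_FAIL) → (M_HOME, brake)
  (M_DROP, SIG_LOST) → (M_FOLLOW, open_gripper)
  (M_DROP, SIG_FULL) → (M_DROP, brake)
  (M_DROP, SIG_NEAR) → (M_HOME, open_gripper)  ← event matches
event = SIG_NEAR selects (M_HOME, open_gripper)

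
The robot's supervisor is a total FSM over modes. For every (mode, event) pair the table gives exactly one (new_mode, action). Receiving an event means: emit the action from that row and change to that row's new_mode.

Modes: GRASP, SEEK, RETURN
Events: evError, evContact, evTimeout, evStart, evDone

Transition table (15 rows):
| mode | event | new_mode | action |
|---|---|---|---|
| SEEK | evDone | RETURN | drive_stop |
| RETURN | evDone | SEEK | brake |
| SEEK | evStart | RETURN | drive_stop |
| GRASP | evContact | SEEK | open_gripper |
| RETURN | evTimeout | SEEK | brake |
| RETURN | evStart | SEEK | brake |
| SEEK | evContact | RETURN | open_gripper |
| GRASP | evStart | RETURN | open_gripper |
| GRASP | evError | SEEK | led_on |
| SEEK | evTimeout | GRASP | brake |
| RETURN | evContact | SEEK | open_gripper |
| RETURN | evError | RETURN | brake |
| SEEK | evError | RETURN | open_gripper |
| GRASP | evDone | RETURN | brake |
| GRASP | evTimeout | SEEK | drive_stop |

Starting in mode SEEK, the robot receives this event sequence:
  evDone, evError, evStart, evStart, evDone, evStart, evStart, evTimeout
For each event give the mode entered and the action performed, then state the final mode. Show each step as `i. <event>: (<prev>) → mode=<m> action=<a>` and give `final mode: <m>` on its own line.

final mode: GRASP

1. evDone: (SEEK) → mode=RETURN action=drive_stop
2. evError: (RETURN) → mode=RETURN action=brake
3. evStart: (RETURN) → mode=SEEK action=brake
4. evStart: (SEEK) → mode=RETURN action=drive_stop
5. evDone: (RETURN) → mode=SEEK action=brake
6. evStart: (SEEK) → mode=RETURN action=drive_stop
7. evStart: (RETURN) → mode=SEEK action=brake
8. evTimeout: (SEEK) → mode=GRASP action=brake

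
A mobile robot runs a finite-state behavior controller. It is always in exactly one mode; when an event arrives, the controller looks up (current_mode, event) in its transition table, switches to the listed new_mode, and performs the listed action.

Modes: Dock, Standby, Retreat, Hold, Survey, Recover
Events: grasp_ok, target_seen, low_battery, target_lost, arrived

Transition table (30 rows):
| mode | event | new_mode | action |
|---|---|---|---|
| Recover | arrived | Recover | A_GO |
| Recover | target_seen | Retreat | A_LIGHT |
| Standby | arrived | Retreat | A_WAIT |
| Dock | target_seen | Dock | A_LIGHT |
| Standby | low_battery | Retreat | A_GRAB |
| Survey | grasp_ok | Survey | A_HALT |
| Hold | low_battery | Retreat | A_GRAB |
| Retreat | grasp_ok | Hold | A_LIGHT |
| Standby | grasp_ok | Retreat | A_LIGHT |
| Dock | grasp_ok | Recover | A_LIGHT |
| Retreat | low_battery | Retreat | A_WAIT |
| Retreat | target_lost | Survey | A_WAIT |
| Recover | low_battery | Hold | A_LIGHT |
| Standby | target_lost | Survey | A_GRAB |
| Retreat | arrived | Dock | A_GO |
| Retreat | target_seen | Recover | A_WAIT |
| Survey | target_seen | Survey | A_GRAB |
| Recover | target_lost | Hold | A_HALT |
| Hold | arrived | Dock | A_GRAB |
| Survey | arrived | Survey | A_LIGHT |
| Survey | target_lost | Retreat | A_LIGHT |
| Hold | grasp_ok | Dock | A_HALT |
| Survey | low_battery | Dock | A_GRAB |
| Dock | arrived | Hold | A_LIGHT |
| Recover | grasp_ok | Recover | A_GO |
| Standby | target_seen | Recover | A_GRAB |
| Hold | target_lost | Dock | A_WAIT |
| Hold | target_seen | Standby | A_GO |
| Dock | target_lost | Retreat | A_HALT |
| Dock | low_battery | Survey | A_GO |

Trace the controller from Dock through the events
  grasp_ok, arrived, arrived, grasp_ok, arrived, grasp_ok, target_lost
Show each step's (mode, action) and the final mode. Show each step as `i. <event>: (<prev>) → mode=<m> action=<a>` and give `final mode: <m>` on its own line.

1. grasp_ok: (Dock) → mode=Recover action=A_LIGHT
2. arrived: (Recover) → mode=Recover action=A_GO
3. arrived: (Recover) → mode=Recover action=A_GO
4. grasp_ok: (Recover) → mode=Recover action=A_GO
5. arrived: (Recover) → mode=Recover action=A_GO
6. grasp_ok: (Recover) → mode=Recover action=A_GO
7. target_lost: (Recover) → mode=Hold action=A_HALT

final mode: Hold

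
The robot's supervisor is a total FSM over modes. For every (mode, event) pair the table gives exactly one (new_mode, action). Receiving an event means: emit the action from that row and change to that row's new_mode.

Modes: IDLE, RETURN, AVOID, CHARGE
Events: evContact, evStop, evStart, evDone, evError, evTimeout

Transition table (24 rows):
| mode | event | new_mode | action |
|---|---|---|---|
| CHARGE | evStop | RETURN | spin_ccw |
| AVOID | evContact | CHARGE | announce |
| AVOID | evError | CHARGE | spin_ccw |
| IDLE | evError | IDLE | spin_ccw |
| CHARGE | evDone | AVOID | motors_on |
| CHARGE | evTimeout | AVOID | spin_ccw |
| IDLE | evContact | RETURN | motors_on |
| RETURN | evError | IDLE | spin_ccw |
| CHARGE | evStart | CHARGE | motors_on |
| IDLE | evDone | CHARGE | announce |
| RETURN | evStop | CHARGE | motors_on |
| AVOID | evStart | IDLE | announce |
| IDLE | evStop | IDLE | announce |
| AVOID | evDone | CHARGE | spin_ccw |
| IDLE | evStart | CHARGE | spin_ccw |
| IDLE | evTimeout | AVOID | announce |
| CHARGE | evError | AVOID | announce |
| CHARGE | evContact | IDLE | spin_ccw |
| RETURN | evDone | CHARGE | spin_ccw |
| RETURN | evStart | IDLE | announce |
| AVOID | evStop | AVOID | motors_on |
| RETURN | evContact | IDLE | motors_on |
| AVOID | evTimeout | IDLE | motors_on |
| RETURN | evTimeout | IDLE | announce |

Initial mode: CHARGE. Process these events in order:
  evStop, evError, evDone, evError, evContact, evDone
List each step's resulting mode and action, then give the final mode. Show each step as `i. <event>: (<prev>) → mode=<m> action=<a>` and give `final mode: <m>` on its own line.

1. evStop: (CHARGE) → mode=RETURN action=spin_ccw
2. evError: (RETURN) → mode=IDLE action=spin_ccw
3. evDone: (IDLE) → mode=CHARGE action=announce
4. evError: (CHARGE) → mode=AVOID action=announce
5. evContact: (AVOID) → mode=CHARGE action=announce
6. evDone: (CHARGE) → mode=AVOID action=motors_on

final mode: AVOID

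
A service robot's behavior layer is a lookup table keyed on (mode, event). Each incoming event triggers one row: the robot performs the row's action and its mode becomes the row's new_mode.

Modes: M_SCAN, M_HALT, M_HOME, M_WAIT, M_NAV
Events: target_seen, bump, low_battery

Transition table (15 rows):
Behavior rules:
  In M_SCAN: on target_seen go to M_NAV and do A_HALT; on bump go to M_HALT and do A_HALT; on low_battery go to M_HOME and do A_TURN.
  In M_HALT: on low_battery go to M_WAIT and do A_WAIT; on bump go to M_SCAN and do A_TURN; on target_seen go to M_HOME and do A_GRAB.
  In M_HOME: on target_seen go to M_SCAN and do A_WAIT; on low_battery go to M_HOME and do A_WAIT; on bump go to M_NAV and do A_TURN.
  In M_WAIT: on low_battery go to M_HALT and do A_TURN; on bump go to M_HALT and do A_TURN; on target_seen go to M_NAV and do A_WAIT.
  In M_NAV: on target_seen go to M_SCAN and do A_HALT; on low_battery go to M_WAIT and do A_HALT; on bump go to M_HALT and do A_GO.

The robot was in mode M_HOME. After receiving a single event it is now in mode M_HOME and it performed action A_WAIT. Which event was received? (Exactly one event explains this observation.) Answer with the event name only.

low_battery

try target_seen: (M_HOME, target_seen) → (M_SCAN, A_WAIT)
try bump: (M_HOME, bump) → (M_NAV, A_TURN)
try low_battery: (M_HOME, low_battery) → (M_HOME, A_WAIT)  ← matches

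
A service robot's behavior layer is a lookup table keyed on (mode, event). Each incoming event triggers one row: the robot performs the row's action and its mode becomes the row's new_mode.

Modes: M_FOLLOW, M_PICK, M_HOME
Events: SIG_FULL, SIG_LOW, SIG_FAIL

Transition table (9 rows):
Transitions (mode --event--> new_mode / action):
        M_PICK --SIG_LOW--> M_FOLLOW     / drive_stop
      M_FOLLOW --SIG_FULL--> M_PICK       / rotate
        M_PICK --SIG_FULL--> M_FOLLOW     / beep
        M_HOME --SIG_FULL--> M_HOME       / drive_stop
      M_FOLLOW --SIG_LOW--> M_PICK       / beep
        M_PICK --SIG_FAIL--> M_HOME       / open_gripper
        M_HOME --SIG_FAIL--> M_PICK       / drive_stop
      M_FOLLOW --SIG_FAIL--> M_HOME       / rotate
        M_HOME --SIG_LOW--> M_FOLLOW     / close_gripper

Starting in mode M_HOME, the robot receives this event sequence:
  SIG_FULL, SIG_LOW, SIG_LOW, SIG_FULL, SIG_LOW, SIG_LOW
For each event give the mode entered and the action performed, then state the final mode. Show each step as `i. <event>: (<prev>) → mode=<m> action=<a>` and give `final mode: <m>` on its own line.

1. SIG_FULL: (M_HOME) → mode=M_HOME action=drive_stop
2. SIG_LOW: (M_HOME) → mode=M_FOLLOW action=close_gripper
3. SIG_LOW: (M_FOLLOW) → mode=M_PICK action=beep
4. SIG_FULL: (M_PICK) → mode=M_FOLLOW action=beep
5. SIG_LOW: (M_FOLLOW) → mode=M_PICK action=beep
6. SIG_LOW: (M_PICK) → mode=M_FOLLOW action=drive_stop

final mode: M_FOLLOW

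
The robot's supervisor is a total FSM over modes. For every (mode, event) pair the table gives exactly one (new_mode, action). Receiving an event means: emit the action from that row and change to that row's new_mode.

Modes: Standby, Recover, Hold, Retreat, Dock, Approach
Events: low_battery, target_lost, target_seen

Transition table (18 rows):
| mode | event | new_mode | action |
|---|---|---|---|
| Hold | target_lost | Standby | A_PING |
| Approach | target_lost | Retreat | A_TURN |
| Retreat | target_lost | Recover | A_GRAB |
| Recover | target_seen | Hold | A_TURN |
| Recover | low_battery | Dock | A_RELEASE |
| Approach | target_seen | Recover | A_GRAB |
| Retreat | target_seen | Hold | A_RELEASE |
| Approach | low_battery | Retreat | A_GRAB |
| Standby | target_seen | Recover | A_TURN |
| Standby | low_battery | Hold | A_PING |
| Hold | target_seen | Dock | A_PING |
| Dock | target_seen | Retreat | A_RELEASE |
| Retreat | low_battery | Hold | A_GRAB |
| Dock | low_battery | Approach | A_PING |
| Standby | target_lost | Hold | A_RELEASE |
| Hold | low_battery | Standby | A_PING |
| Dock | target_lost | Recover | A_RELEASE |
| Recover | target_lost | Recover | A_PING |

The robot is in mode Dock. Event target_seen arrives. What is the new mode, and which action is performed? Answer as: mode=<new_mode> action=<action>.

mode=Retreat action=A_RELEASE

current mode = Dock; filter table to that mode:
  (Dock, target_seen) → (Retreat, A_RELEASE)  ← event matches
  (Dock, low_battery) → (Approach, A_PING)
  (Dock, target_lost) → (Recover, A_RELEASE)
event = target_seen selects (Retreat, A_RELEASE)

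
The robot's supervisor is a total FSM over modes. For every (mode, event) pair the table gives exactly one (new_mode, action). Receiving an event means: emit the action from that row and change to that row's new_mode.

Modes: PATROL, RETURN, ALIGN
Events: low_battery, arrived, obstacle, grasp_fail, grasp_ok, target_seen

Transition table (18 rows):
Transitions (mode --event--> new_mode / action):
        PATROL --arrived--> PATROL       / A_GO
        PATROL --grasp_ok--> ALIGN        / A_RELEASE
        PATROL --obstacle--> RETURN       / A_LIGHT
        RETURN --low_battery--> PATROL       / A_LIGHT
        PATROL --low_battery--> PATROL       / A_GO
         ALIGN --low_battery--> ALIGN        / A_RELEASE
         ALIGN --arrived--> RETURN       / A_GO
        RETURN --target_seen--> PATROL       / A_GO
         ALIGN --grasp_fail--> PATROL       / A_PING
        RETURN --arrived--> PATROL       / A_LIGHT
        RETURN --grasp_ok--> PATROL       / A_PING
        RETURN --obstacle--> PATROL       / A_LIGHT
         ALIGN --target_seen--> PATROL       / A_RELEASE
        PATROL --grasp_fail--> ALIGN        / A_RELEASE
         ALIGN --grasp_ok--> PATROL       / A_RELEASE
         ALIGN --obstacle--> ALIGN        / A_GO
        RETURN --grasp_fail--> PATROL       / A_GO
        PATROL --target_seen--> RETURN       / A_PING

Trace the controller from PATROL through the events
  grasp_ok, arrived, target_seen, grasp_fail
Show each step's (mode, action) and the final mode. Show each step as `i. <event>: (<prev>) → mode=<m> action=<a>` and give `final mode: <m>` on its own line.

final mode: ALIGN

1. grasp_ok: (PATROL) → mode=ALIGN action=A_RELEASE
2. arrived: (ALIGN) → mode=RETURN action=A_GO
3. target_seen: (RETURN) → mode=PATROL action=A_GO
4. grasp_fail: (PATROL) → mode=ALIGN action=A_RELEASE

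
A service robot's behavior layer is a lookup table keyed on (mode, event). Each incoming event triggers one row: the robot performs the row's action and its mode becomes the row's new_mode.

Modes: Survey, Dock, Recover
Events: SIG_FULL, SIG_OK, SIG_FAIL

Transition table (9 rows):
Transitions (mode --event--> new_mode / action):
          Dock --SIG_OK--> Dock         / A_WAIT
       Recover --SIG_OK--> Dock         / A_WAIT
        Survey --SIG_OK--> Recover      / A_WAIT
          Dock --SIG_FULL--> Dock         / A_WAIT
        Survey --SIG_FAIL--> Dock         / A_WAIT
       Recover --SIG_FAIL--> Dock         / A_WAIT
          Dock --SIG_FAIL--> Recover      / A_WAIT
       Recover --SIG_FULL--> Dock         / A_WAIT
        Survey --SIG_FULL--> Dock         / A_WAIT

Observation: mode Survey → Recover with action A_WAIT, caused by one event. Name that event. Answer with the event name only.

SIG_OK

try SIG_FULL: (Survey, SIG_FULL) → (Dock, A_WAIT)
try SIG_OK: (Survey, SIG_OK) → (Recover, A_WAIT)  ← matches
try SIG_FAIL: (Survey, SIG_FAIL) → (Dock, A_WAIT)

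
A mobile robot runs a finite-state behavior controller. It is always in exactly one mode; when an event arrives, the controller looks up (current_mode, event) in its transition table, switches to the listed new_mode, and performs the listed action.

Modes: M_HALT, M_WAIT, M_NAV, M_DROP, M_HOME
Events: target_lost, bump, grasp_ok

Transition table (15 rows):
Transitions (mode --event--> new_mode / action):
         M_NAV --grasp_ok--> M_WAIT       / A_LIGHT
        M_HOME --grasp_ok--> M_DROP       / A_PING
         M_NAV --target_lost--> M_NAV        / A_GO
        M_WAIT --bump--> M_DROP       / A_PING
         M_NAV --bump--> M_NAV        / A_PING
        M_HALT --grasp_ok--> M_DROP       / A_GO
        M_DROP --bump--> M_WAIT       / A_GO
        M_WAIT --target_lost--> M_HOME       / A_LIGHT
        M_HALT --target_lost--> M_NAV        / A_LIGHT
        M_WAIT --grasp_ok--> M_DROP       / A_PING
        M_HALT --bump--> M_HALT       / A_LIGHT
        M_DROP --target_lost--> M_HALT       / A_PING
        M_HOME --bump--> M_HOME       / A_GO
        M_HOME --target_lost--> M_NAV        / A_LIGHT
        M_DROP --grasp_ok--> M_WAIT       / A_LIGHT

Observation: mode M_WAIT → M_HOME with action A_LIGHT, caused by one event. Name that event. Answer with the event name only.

try target_lost: (M_WAIT, target_lost) → (M_HOME, A_LIGHT)  ← matches
try bump: (M_WAIT, bump) → (M_DROP, A_PING)
try grasp_ok: (M_WAIT, grasp_ok) → (M_DROP, A_PING)

target_lost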